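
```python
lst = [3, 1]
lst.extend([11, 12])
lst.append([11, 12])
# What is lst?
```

After line 1: lst = [3, 1]
After line 2 (extend unpacks [11, 12]): lst = [3, 1, 11, 12]
After line 3 (append adds [11, 12] as single element): lst = [3, 1, 11, 12, [11, 12]]

[3, 1, 11, 12, [11, 12]]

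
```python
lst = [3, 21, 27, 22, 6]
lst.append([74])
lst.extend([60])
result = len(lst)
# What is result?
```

After line 1: lst = [3, 21, 27, 22, 6]
After line 2 (append adds [74] as single element): lst = [3, 21, 27, 22, 6, [74]]
After line 3 (extend unpacks [60], adds 60): lst = [3, 21, 27, 22, 6, [74], 60]
After line 4: result = len(lst) = 7

7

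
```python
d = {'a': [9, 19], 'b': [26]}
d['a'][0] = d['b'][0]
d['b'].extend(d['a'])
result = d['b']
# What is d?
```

After line 1: d = {'a': [9, 19], 'b': [26]}
After line 2 (a[0] = b[0] = 26): d = {'a': [26, 19], 'b': [26]}
After line 3 (b.extend(a) appends [26, 19]): d = {'a': [26, 19], 'b': [26, 26, 19]}
After line 4: result = d['b'] = [26, 26, 19]

{'a': [26, 19], 'b': [26, 26, 19]}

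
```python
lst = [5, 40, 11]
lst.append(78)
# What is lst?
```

[5, 40, 11, 78]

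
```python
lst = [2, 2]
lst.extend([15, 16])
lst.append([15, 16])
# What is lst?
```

After line 1: lst = [2, 2]
After line 2 (extend unpacks [15, 16]): lst = [2, 2, 15, 16]
After line 3 (append adds [15, 16] as single element): lst = [2, 2, 15, 16, [15, 16]]

[2, 2, 15, 16, [15, 16]]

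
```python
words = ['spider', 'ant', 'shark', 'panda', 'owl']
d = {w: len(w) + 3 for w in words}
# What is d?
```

{'spider': 9, 'ant': 6, 'shark': 8, 'panda': 8, 'owl': 6}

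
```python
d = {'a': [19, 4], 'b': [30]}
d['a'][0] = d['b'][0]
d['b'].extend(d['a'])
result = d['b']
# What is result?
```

After line 1: d = {'a': [19, 4], 'b': [30]}
After line 2 (a[0] = b[0] = 30): d = {'a': [30, 4], 'b': [30]}
After line 3 (b.extend(a) appends [30, 4]): d = {'a': [30, 4], 'b': [30, 30, 4]}
After line 4: result = d['b'] = [30, 30, 4]

[30, 30, 4]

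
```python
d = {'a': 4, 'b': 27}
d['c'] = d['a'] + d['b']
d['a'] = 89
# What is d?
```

After line 1: d = {'a': 4, 'b': 27}
After line 2 (d['c'] = 4 + 27): d = {'a': 4, 'b': 27, 'c': 31}
After line 3: d = {'a': 89, 'b': 27, 'c': 31}

{'a': 89, 'b': 27, 'c': 31}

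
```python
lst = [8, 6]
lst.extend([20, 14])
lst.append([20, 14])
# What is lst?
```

After line 1: lst = [8, 6]
After line 2 (extend unpacks [20, 14]): lst = [8, 6, 20, 14]
After line 3 (append adds [20, 14] as single element): lst = [8, 6, 20, 14, [20, 14]]

[8, 6, 20, 14, [20, 14]]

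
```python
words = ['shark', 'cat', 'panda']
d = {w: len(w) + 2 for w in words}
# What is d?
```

{'shark': 7, 'cat': 5, 'panda': 7}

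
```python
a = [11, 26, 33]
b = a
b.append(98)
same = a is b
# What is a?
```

After line 1: a = [11, 26, 33]
After line 2 (b = a is an alias, same object): a = [11, 26, 33], b = [11, 26, 33]
After line 3 (b.append mutates the shared list): a = [11, 26, 33, 98], b = [11, 26, 33, 98]
After line 4 (same = a is b; same object -> True): same = True

[11, 26, 33, 98]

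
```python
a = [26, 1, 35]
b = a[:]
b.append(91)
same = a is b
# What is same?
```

After line 1: a = [26, 1, 35]
After line 2 (b = a[:] is a shallow copy, new object): a = [26, 1, 35], b = [26, 1, 35]
After line 3 (append only mutates b): a = [26, 1, 35], b = [26, 1, 35, 91]
After line 4 (same = a is b; different objects -> False): same = False

False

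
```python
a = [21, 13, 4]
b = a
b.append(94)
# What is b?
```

After line 1: a = [21, 13, 4]
After line 2 (b = a is an alias, same object): a = [21, 13, 4], b = [21, 13, 4]
After line 3 (b.append mutates the shared list): a = [21, 13, 4, 94], b = [21, 13, 4, 94]

[21, 13, 4, 94]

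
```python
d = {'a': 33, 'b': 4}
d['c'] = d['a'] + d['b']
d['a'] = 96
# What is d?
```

After line 1: d = {'a': 33, 'b': 4}
After line 2 (d['c'] = 33 + 4): d = {'a': 33, 'b': 4, 'c': 37}
After line 3: d = {'a': 96, 'b': 4, 'c': 37}

{'a': 96, 'b': 4, 'c': 37}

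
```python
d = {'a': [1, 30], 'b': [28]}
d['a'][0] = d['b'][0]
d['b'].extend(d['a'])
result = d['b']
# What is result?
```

After line 1: d = {'a': [1, 30], 'b': [28]}
After line 2 (a[0] = b[0] = 28): d = {'a': [28, 30], 'b': [28]}
After line 3 (b.extend(a) appends [28, 30]): d = {'a': [28, 30], 'b': [28, 28, 30]}
After line 4: result = d['b'] = [28, 28, 30]

[28, 28, 30]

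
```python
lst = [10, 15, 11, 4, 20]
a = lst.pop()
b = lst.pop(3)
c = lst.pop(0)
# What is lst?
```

After line 1: lst = [10, 15, 11, 4, 20]
After line 2 (pop() -> a = 20): lst = [10, 15, 11, 4]
After line 3 (pop(3) -> b = 4): lst = [10, 15, 11]
After line 4 (pop(0) -> c = 10): lst = [15, 11]

[15, 11]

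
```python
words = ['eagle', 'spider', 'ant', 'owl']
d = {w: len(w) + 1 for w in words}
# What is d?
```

{'eagle': 6, 'spider': 7, 'ant': 4, 'owl': 4}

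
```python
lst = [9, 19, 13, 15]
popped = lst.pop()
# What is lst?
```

[9, 19, 13]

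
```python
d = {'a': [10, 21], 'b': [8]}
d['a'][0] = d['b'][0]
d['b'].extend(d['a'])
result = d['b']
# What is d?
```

After line 1: d = {'a': [10, 21], 'b': [8]}
After line 2 (a[0] = b[0] = 8): d = {'a': [8, 21], 'b': [8]}
After line 3 (b.extend(a) appends [8, 21]): d = {'a': [8, 21], 'b': [8, 8, 21]}
After line 4: result = d['b'] = [8, 8, 21]

{'a': [8, 21], 'b': [8, 8, 21]}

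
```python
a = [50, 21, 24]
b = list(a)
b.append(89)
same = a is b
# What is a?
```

After line 1: a = [50, 21, 24]
After line 2 (b = list(a) is a shallow copy, new object): a = [50, 21, 24], b = [50, 21, 24]
After line 3 (append only mutates b): a = [50, 21, 24], b = [50, 21, 24, 89]
After line 4 (same = a is b; different objects -> False): same = False

[50, 21, 24]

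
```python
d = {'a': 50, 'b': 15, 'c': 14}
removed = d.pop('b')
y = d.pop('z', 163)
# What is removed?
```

After line 1: d = {'a': 50, 'b': 15, 'c': 14}
After line 2 (pop 'b' returns 15): d = {'a': 50, 'c': 14}, removed = 15
After line 3 (pop 'z' missing, returns default 163): d = {'a': 50, 'c': 14}, y = 163

15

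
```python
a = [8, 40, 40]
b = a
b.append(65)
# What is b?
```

After line 1: a = [8, 40, 40]
After line 2 (b = a is an alias, same object): a = [8, 40, 40], b = [8, 40, 40]
After line 3 (b.append mutates the shared list): a = [8, 40, 40, 65], b = [8, 40, 40, 65]

[8, 40, 40, 65]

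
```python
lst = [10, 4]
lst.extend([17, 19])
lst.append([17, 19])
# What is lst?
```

After line 1: lst = [10, 4]
After line 2 (extend unpacks [17, 19]): lst = [10, 4, 17, 19]
After line 3 (append adds [17, 19] as single element): lst = [10, 4, 17, 19, [17, 19]]

[10, 4, 17, 19, [17, 19]]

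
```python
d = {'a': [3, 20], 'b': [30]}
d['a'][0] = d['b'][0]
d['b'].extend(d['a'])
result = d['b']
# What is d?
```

After line 1: d = {'a': [3, 20], 'b': [30]}
After line 2 (a[0] = b[0] = 30): d = {'a': [30, 20], 'b': [30]}
After line 3 (b.extend(a) appends [30, 20]): d = {'a': [30, 20], 'b': [30, 30, 20]}
After line 4: result = d['b'] = [30, 30, 20]

{'a': [30, 20], 'b': [30, 30, 20]}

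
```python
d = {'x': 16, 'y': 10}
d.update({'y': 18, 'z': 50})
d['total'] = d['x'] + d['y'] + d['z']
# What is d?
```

After line 1: d = {'x': 16, 'y': 10}
After line 2 (y overwritten, z added): d = {'x': 16, 'y': 18, 'z': 50}
After line 3 (total = 16 + 18 + 50 = 84): d = {'x': 16, 'y': 18, 'z': 50, 'total': 84}

{'x': 16, 'y': 18, 'z': 50, 'total': 84}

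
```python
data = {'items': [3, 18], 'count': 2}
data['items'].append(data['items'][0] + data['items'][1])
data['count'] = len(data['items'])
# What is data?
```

After line 1: data = {'items': [3, 18], 'count': 2}
After line 2 (append 3 + 18 = 21): data = {'items': [3, 18, 21], 'count': 2}
After line 3 (count = len(items) = 3): data = {'items': [3, 18, 21], 'count': 3}

{'items': [3, 18, 21], 'count': 3}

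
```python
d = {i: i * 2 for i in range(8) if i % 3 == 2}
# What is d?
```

{2: 4, 5: 10}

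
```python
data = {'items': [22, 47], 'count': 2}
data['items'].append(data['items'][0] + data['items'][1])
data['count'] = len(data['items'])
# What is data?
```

After line 1: data = {'items': [22, 47], 'count': 2}
After line 2 (append 22 + 47 = 69): data = {'items': [22, 47, 69], 'count': 2}
After line 3 (count = len(items) = 3): data = {'items': [22, 47, 69], 'count': 3}

{'items': [22, 47, 69], 'count': 3}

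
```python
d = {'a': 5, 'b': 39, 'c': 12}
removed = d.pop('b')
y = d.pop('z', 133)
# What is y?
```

After line 1: d = {'a': 5, 'b': 39, 'c': 12}
After line 2 (pop 'b' returns 39): d = {'a': 5, 'c': 12}, removed = 39
After line 3 (pop 'z' missing, returns default 133): d = {'a': 5, 'c': 12}, y = 133

133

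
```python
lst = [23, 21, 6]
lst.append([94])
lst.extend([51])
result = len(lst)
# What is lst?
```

After line 1: lst = [23, 21, 6]
After line 2 (append adds [94] as single element): lst = [23, 21, 6, [94]]
After line 3 (extend unpacks [51], adds 51): lst = [23, 21, 6, [94], 51]
After line 4: result = len(lst) = 5

[23, 21, 6, [94], 51]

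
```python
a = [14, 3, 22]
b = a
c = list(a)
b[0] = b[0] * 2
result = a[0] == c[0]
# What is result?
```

After line 1: a = [14, 3, 22]
After line 2 (b = a, alias): a = [14, 3, 22], b = [14, 3, 22]
After line 3 (c = list(a) is a copy, new object): c = [14, 3, 22]
After line 4 (b[0] = 14 * 2 = 28; mutates shared a/b): a = b = [28, 3, 22], c = [14, 3, 22]
After line 5 (a[0] = 28, c[0] = 14; result = False)

False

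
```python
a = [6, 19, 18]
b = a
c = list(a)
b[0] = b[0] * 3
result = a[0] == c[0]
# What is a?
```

After line 1: a = [6, 19, 18]
After line 2 (b = a, alias): a = [6, 19, 18], b = [6, 19, 18]
After line 3 (c = list(a) is a copy, new object): c = [6, 19, 18]
After line 4 (b[0] = 6 * 3 = 18; mutates shared a/b): a = b = [18, 19, 18], c = [6, 19, 18]
After line 5 (a[0] = 18, c[0] = 6; result = False)

[18, 19, 18]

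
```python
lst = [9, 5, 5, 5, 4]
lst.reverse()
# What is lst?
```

[4, 5, 5, 5, 9]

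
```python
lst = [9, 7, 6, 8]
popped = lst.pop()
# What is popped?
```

8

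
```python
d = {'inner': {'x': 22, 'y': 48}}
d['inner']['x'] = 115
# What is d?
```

After line 1: d = {'inner': {'x': 22, 'y': 48}}
After line 2 (inner x overwritten): d = {'inner': {'x': 115, 'y': 48}}

{'inner': {'x': 115, 'y': 48}}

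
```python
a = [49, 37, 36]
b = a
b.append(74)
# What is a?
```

After line 1: a = [49, 37, 36]
After line 2 (b = a is an alias, same object): a = [49, 37, 36], b = [49, 37, 36]
After line 3 (b.append mutates the shared list): a = [49, 37, 36, 74], b = [49, 37, 36, 74]

[49, 37, 36, 74]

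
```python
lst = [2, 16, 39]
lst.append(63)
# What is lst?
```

[2, 16, 39, 63]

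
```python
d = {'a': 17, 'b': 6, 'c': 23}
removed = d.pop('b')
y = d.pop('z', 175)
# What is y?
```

After line 1: d = {'a': 17, 'b': 6, 'c': 23}
After line 2 (pop 'b' returns 6): d = {'a': 17, 'c': 23}, removed = 6
After line 3 (pop 'z' missing, returns default 175): d = {'a': 17, 'c': 23}, y = 175

175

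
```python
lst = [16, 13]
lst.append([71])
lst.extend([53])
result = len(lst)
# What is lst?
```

After line 1: lst = [16, 13]
After line 2 (append adds [71] as single element): lst = [16, 13, [71]]
After line 3 (extend unpacks [53], adds 53): lst = [16, 13, [71], 53]
After line 4: result = len(lst) = 4

[16, 13, [71], 53]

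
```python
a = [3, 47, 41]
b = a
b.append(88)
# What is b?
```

After line 1: a = [3, 47, 41]
After line 2 (b = a is an alias, same object): a = [3, 47, 41], b = [3, 47, 41]
After line 3 (b.append mutates the shared list): a = [3, 47, 41, 88], b = [3, 47, 41, 88]

[3, 47, 41, 88]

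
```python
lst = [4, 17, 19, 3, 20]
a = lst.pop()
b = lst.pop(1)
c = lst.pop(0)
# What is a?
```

After line 1: lst = [4, 17, 19, 3, 20]
After line 2 (pop() -> a = 20): lst = [4, 17, 19, 3]
After line 3 (pop(1) -> b = 17): lst = [4, 19, 3]
After line 4 (pop(0) -> c = 4): lst = [19, 3]

20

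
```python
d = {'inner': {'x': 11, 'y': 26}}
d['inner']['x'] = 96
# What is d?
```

After line 1: d = {'inner': {'x': 11, 'y': 26}}
After line 2 (inner x overwritten): d = {'inner': {'x': 96, 'y': 26}}

{'inner': {'x': 96, 'y': 26}}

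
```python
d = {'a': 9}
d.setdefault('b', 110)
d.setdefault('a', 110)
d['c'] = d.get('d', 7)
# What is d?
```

After line 1: d = {'a': 9}
After line 2 (setdefault adds 'b'=110): d = {'a': 9, 'b': 110}
After line 3 (setdefault 'a' no-op, already exists): d = {'a': 9, 'b': 110}
After line 4 (get('d', 7) returns default since 'd' not in d): d = {'a': 9, 'b': 110, 'c': 7}

{'a': 9, 'b': 110, 'c': 7}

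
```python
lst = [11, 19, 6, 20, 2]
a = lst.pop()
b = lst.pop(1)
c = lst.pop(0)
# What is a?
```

After line 1: lst = [11, 19, 6, 20, 2]
After line 2 (pop() -> a = 2): lst = [11, 19, 6, 20]
After line 3 (pop(1) -> b = 19): lst = [11, 6, 20]
After line 4 (pop(0) -> c = 11): lst = [6, 20]

2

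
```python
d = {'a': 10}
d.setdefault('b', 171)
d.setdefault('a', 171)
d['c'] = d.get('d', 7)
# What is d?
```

After line 1: d = {'a': 10}
After line 2 (setdefault adds 'b'=171): d = {'a': 10, 'b': 171}
After line 3 (setdefault 'a' no-op, already exists): d = {'a': 10, 'b': 171}
After line 4 (get('d', 7) returns default since 'd' not in d): d = {'a': 10, 'b': 171, 'c': 7}

{'a': 10, 'b': 171, 'c': 7}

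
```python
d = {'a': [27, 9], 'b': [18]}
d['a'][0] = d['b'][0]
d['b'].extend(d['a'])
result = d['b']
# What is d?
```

After line 1: d = {'a': [27, 9], 'b': [18]}
After line 2 (a[0] = b[0] = 18): d = {'a': [18, 9], 'b': [18]}
After line 3 (b.extend(a) appends [18, 9]): d = {'a': [18, 9], 'b': [18, 18, 9]}
After line 4: result = d['b'] = [18, 18, 9]

{'a': [18, 9], 'b': [18, 18, 9]}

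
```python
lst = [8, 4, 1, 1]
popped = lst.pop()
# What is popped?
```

1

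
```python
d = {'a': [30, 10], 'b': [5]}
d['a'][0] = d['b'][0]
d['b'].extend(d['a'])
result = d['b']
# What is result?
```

After line 1: d = {'a': [30, 10], 'b': [5]}
After line 2 (a[0] = b[0] = 5): d = {'a': [5, 10], 'b': [5]}
After line 3 (b.extend(a) appends [5, 10]): d = {'a': [5, 10], 'b': [5, 5, 10]}
After line 4: result = d['b'] = [5, 5, 10]

[5, 5, 10]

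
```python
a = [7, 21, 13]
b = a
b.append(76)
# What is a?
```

After line 1: a = [7, 21, 13]
After line 2 (b = a is an alias, same object): a = [7, 21, 13], b = [7, 21, 13]
After line 3 (b.append mutates the shared list): a = [7, 21, 13, 76], b = [7, 21, 13, 76]

[7, 21, 13, 76]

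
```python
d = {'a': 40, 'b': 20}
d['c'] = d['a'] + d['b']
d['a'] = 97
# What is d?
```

After line 1: d = {'a': 40, 'b': 20}
After line 2 (d['c'] = 40 + 20): d = {'a': 40, 'b': 20, 'c': 60}
After line 3: d = {'a': 97, 'b': 20, 'c': 60}

{'a': 97, 'b': 20, 'c': 60}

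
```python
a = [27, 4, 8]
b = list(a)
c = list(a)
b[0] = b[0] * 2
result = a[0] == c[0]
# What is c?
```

After line 1: a = [27, 4, 8]
After line 2 (b = list(a), copy): a = [27, 4, 8], b = [27, 4, 8]
After line 3 (c = list(a) is a copy, new object): c = [27, 4, 8]
After line 4 (b[0] = 27 * 2 = 54; only b mutates (copy)): a = [27, 4, 8], b = [54, 4, 8], c = [27, 4, 8]
After line 5 (a[0] = 27, c[0] = 27; result = True)

[27, 4, 8]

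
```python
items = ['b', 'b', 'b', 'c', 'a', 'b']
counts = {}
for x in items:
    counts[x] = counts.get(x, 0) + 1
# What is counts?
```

Initial: counts = {}, items = ['b', 'b', 'b', 'c', 'a', 'b']
See 'b': counts = {'b': 1}
See 'b': counts = {'b': 2}
See 'b': counts = {'b': 3}
See 'c': counts = {'b': 3, 'c': 1}
See 'a': counts = {'b': 3, 'c': 1, 'a': 1}
See 'b': counts = {'b': 4, 'c': 1, 'a': 1}

{'b': 4, 'c': 1, 'a': 1}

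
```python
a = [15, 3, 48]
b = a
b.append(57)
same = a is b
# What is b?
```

After line 1: a = [15, 3, 48]
After line 2 (b = a is an alias, same object): a = [15, 3, 48], b = [15, 3, 48]
After line 3 (b.append mutates the shared list): a = [15, 3, 48, 57], b = [15, 3, 48, 57]
After line 4 (same = a is b; same object -> True): same = True

[15, 3, 48, 57]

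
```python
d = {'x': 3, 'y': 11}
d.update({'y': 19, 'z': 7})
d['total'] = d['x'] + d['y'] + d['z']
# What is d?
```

After line 1: d = {'x': 3, 'y': 11}
After line 2 (y overwritten, z added): d = {'x': 3, 'y': 19, 'z': 7}
After line 3 (total = 3 + 19 + 7 = 29): d = {'x': 3, 'y': 19, 'z': 7, 'total': 29}

{'x': 3, 'y': 19, 'z': 7, 'total': 29}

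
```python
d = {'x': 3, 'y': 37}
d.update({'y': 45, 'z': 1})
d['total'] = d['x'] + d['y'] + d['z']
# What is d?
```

After line 1: d = {'x': 3, 'y': 37}
After line 2 (y overwritten, z added): d = {'x': 3, 'y': 45, 'z': 1}
After line 3 (total = 3 + 45 + 1 = 49): d = {'x': 3, 'y': 45, 'z': 1, 'total': 49}

{'x': 3, 'y': 45, 'z': 1, 'total': 49}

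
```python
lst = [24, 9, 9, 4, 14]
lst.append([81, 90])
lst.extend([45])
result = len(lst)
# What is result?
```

After line 1: lst = [24, 9, 9, 4, 14]
After line 2 (append adds [81, 90] as single element): lst = [24, 9, 9, 4, 14, [81, 90]]
After line 3 (extend unpacks [45], adds 45): lst = [24, 9, 9, 4, 14, [81, 90], 45]
After line 4: result = len(lst) = 7

7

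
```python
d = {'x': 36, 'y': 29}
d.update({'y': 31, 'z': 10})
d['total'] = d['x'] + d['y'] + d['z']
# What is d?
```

After line 1: d = {'x': 36, 'y': 29}
After line 2 (y overwritten, z added): d = {'x': 36, 'y': 31, 'z': 10}
After line 3 (total = 36 + 31 + 10 = 77): d = {'x': 36, 'y': 31, 'z': 10, 'total': 77}

{'x': 36, 'y': 31, 'z': 10, 'total': 77}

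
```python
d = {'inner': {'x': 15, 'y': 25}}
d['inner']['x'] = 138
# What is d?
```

After line 1: d = {'inner': {'x': 15, 'y': 25}}
After line 2 (inner x overwritten): d = {'inner': {'x': 138, 'y': 25}}

{'inner': {'x': 138, 'y': 25}}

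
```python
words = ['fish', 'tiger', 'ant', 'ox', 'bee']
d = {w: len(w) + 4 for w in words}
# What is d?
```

{'fish': 8, 'tiger': 9, 'ant': 7, 'ox': 6, 'bee': 7}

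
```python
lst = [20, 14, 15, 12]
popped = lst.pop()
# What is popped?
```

12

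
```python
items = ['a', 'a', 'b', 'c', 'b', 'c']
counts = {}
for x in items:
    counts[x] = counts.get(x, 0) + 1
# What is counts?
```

Initial: counts = {}, items = ['a', 'a', 'b', 'c', 'b', 'c']
See 'a': counts = {'a': 1}
See 'a': counts = {'a': 2}
See 'b': counts = {'a': 2, 'b': 1}
See 'c': counts = {'a': 2, 'b': 1, 'c': 1}
See 'b': counts = {'a': 2, 'b': 2, 'c': 1}
See 'c': counts = {'a': 2, 'b': 2, 'c': 2}

{'a': 2, 'b': 2, 'c': 2}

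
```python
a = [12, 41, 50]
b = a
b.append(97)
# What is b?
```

After line 1: a = [12, 41, 50]
After line 2 (b = a is an alias, same object): a = [12, 41, 50], b = [12, 41, 50]
After line 3 (b.append mutates the shared list): a = [12, 41, 50, 97], b = [12, 41, 50, 97]

[12, 41, 50, 97]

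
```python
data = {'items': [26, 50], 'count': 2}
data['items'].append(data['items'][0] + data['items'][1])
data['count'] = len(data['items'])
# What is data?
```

After line 1: data = {'items': [26, 50], 'count': 2}
After line 2 (append 26 + 50 = 76): data = {'items': [26, 50, 76], 'count': 2}
After line 3 (count = len(items) = 3): data = {'items': [26, 50, 76], 'count': 3}

{'items': [26, 50, 76], 'count': 3}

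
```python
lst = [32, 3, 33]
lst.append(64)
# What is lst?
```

[32, 3, 33, 64]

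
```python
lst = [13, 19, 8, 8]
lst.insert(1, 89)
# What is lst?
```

[13, 89, 19, 8, 8]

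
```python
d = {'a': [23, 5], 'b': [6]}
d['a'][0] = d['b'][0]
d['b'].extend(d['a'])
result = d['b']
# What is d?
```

After line 1: d = {'a': [23, 5], 'b': [6]}
After line 2 (a[0] = b[0] = 6): d = {'a': [6, 5], 'b': [6]}
After line 3 (b.extend(a) appends [6, 5]): d = {'a': [6, 5], 'b': [6, 6, 5]}
After line 4: result = d['b'] = [6, 6, 5]

{'a': [6, 5], 'b': [6, 6, 5]}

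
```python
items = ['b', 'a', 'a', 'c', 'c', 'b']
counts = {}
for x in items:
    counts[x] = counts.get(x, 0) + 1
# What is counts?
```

Initial: counts = {}, items = ['b', 'a', 'a', 'c', 'c', 'b']
See 'b': counts = {'b': 1}
See 'a': counts = {'b': 1, 'a': 1}
See 'a': counts = {'b': 1, 'a': 2}
See 'c': counts = {'b': 1, 'a': 2, 'c': 1}
See 'c': counts = {'b': 1, 'a': 2, 'c': 2}
See 'b': counts = {'b': 2, 'a': 2, 'c': 2}

{'b': 2, 'a': 2, 'c': 2}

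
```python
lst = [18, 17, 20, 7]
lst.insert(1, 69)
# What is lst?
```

[18, 69, 17, 20, 7]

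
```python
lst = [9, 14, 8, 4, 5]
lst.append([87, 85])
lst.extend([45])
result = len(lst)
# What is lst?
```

After line 1: lst = [9, 14, 8, 4, 5]
After line 2 (append adds [87, 85] as single element): lst = [9, 14, 8, 4, 5, [87, 85]]
After line 3 (extend unpacks [45], adds 45): lst = [9, 14, 8, 4, 5, [87, 85], 45]
After line 4: result = len(lst) = 7

[9, 14, 8, 4, 5, [87, 85], 45]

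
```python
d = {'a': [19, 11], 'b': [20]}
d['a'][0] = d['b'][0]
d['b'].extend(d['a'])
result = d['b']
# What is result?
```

After line 1: d = {'a': [19, 11], 'b': [20]}
After line 2 (a[0] = b[0] = 20): d = {'a': [20, 11], 'b': [20]}
After line 3 (b.extend(a) appends [20, 11]): d = {'a': [20, 11], 'b': [20, 20, 11]}
After line 4: result = d['b'] = [20, 20, 11]

[20, 20, 11]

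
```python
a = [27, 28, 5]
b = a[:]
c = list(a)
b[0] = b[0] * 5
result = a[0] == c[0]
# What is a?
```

After line 1: a = [27, 28, 5]
After line 2 (b = a[:], copy): a = [27, 28, 5], b = [27, 28, 5]
After line 3 (c = list(a) is a copy, new object): c = [27, 28, 5]
After line 4 (b[0] = 27 * 5 = 135; only b mutates (copy)): a = [27, 28, 5], b = [135, 28, 5], c = [27, 28, 5]
After line 5 (a[0] = 27, c[0] = 27; result = True)

[27, 28, 5]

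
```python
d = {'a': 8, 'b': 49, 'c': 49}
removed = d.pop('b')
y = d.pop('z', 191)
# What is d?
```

After line 1: d = {'a': 8, 'b': 49, 'c': 49}
After line 2 (pop 'b' returns 49): d = {'a': 8, 'c': 49}, removed = 49
After line 3 (pop 'z' missing, returns default 191): d = {'a': 8, 'c': 49}, y = 191

{'a': 8, 'c': 49}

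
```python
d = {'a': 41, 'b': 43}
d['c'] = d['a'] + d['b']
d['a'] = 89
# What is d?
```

After line 1: d = {'a': 41, 'b': 43}
After line 2 (d['c'] = 41 + 43): d = {'a': 41, 'b': 43, 'c': 84}
After line 3: d = {'a': 89, 'b': 43, 'c': 84}

{'a': 89, 'b': 43, 'c': 84}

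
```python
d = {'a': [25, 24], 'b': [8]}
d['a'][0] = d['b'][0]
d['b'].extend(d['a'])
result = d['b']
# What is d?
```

After line 1: d = {'a': [25, 24], 'b': [8]}
After line 2 (a[0] = b[0] = 8): d = {'a': [8, 24], 'b': [8]}
After line 3 (b.extend(a) appends [8, 24]): d = {'a': [8, 24], 'b': [8, 8, 24]}
After line 4: result = d['b'] = [8, 8, 24]

{'a': [8, 24], 'b': [8, 8, 24]}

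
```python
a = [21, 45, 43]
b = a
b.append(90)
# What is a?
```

After line 1: a = [21, 45, 43]
After line 2 (b = a is an alias, same object): a = [21, 45, 43], b = [21, 45, 43]
After line 3 (b.append mutates the shared list): a = [21, 45, 43, 90], b = [21, 45, 43, 90]

[21, 45, 43, 90]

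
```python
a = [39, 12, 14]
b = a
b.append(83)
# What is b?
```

After line 1: a = [39, 12, 14]
After line 2 (b = a is an alias, same object): a = [39, 12, 14], b = [39, 12, 14]
After line 3 (b.append mutates the shared list): a = [39, 12, 14, 83], b = [39, 12, 14, 83]

[39, 12, 14, 83]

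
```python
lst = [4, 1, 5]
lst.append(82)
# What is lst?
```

[4, 1, 5, 82]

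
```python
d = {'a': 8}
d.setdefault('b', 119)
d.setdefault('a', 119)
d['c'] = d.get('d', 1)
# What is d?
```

After line 1: d = {'a': 8}
After line 2 (setdefault adds 'b'=119): d = {'a': 8, 'b': 119}
After line 3 (setdefault 'a' no-op, already exists): d = {'a': 8, 'b': 119}
After line 4 (get('d', 1) returns default since 'd' not in d): d = {'a': 8, 'b': 119, 'c': 1}

{'a': 8, 'b': 119, 'c': 1}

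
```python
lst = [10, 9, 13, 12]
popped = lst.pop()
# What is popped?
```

12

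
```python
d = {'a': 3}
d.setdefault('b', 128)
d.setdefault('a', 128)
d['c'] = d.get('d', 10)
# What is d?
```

After line 1: d = {'a': 3}
After line 2 (setdefault adds 'b'=128): d = {'a': 3, 'b': 128}
After line 3 (setdefault 'a' no-op, already exists): d = {'a': 3, 'b': 128}
After line 4 (get('d', 10) returns default since 'd' not in d): d = {'a': 3, 'b': 128, 'c': 10}

{'a': 3, 'b': 128, 'c': 10}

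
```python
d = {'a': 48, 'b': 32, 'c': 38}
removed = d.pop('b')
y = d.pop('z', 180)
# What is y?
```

After line 1: d = {'a': 48, 'b': 32, 'c': 38}
After line 2 (pop 'b' returns 32): d = {'a': 48, 'c': 38}, removed = 32
After line 3 (pop 'z' missing, returns default 180): d = {'a': 48, 'c': 38}, y = 180

180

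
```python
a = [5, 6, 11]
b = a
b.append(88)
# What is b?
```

After line 1: a = [5, 6, 11]
After line 2 (b = a is an alias, same object): a = [5, 6, 11], b = [5, 6, 11]
After line 3 (b.append mutates the shared list): a = [5, 6, 11, 88], b = [5, 6, 11, 88]

[5, 6, 11, 88]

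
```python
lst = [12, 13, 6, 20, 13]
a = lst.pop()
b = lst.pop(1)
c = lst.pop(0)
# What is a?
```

After line 1: lst = [12, 13, 6, 20, 13]
After line 2 (pop() -> a = 13): lst = [12, 13, 6, 20]
After line 3 (pop(1) -> b = 13): lst = [12, 6, 20]
After line 4 (pop(0) -> c = 12): lst = [6, 20]

13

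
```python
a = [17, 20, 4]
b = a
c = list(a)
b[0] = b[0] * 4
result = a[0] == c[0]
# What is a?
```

After line 1: a = [17, 20, 4]
After line 2 (b = a, alias): a = [17, 20, 4], b = [17, 20, 4]
After line 3 (c = list(a) is a copy, new object): c = [17, 20, 4]
After line 4 (b[0] = 17 * 4 = 68; mutates shared a/b): a = b = [68, 20, 4], c = [17, 20, 4]
After line 5 (a[0] = 68, c[0] = 17; result = False)

[68, 20, 4]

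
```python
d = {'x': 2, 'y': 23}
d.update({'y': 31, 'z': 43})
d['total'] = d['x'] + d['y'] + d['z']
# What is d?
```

After line 1: d = {'x': 2, 'y': 23}
After line 2 (y overwritten, z added): d = {'x': 2, 'y': 31, 'z': 43}
After line 3 (total = 2 + 31 + 43 = 76): d = {'x': 2, 'y': 31, 'z': 43, 'total': 76}

{'x': 2, 'y': 31, 'z': 43, 'total': 76}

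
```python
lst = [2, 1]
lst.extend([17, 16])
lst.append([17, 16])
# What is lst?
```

After line 1: lst = [2, 1]
After line 2 (extend unpacks [17, 16]): lst = [2, 1, 17, 16]
After line 3 (append adds [17, 16] as single element): lst = [2, 1, 17, 16, [17, 16]]

[2, 1, 17, 16, [17, 16]]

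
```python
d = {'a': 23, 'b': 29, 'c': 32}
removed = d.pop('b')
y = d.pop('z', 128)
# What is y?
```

After line 1: d = {'a': 23, 'b': 29, 'c': 32}
After line 2 (pop 'b' returns 29): d = {'a': 23, 'c': 32}, removed = 29
After line 3 (pop 'z' missing, returns default 128): d = {'a': 23, 'c': 32}, y = 128

128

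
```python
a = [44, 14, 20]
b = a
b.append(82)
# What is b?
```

After line 1: a = [44, 14, 20]
After line 2 (b = a is an alias, same object): a = [44, 14, 20], b = [44, 14, 20]
After line 3 (b.append mutates the shared list): a = [44, 14, 20, 82], b = [44, 14, 20, 82]

[44, 14, 20, 82]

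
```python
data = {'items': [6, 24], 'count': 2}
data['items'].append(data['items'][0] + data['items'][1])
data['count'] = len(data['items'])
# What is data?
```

After line 1: data = {'items': [6, 24], 'count': 2}
After line 2 (append 6 + 24 = 30): data = {'items': [6, 24, 30], 'count': 2}
After line 3 (count = len(items) = 3): data = {'items': [6, 24, 30], 'count': 3}

{'items': [6, 24, 30], 'count': 3}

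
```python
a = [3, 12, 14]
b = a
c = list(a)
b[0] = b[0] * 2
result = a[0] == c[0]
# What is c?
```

After line 1: a = [3, 12, 14]
After line 2 (b = a, alias): a = [3, 12, 14], b = [3, 12, 14]
After line 3 (c = list(a) is a copy, new object): c = [3, 12, 14]
After line 4 (b[0] = 3 * 2 = 6; mutates shared a/b): a = b = [6, 12, 14], c = [3, 12, 14]
After line 5 (a[0] = 6, c[0] = 3; result = False)

[3, 12, 14]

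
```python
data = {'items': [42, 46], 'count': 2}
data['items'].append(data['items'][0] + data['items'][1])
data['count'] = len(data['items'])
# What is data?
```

After line 1: data = {'items': [42, 46], 'count': 2}
After line 2 (append 42 + 46 = 88): data = {'items': [42, 46, 88], 'count': 2}
After line 3 (count = len(items) = 3): data = {'items': [42, 46, 88], 'count': 3}

{'items': [42, 46, 88], 'count': 3}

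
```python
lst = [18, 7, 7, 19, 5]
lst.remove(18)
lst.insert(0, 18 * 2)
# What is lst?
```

After line 1: lst = [18, 7, 7, 19, 5]
After line 2 (remove first 18): lst = [7, 7, 19, 5]
After line 3 (insert 36 at index 0): lst = [36, 7, 7, 19, 5]

[36, 7, 7, 19, 5]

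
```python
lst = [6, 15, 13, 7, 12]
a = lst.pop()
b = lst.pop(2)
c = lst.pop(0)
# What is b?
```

After line 1: lst = [6, 15, 13, 7, 12]
After line 2 (pop() -> a = 12): lst = [6, 15, 13, 7]
After line 3 (pop(2) -> b = 13): lst = [6, 15, 7]
After line 4 (pop(0) -> c = 6): lst = [15, 7]

13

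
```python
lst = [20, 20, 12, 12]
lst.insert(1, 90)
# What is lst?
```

[20, 90, 20, 12, 12]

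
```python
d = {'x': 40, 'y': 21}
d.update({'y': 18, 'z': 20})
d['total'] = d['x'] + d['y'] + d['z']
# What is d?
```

After line 1: d = {'x': 40, 'y': 21}
After line 2 (y overwritten, z added): d = {'x': 40, 'y': 18, 'z': 20}
After line 3 (total = 40 + 18 + 20 = 78): d = {'x': 40, 'y': 18, 'z': 20, 'total': 78}

{'x': 40, 'y': 18, 'z': 20, 'total': 78}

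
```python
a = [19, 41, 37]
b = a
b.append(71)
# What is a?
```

After line 1: a = [19, 41, 37]
After line 2 (b = a is an alias, same object): a = [19, 41, 37], b = [19, 41, 37]
After line 3 (b.append mutates the shared list): a = [19, 41, 37, 71], b = [19, 41, 37, 71]

[19, 41, 37, 71]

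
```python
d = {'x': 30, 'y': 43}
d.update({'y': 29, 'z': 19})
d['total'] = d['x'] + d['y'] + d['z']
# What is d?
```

After line 1: d = {'x': 30, 'y': 43}
After line 2 (y overwritten, z added): d = {'x': 30, 'y': 29, 'z': 19}
After line 3 (total = 30 + 29 + 19 = 78): d = {'x': 30, 'y': 29, 'z': 19, 'total': 78}

{'x': 30, 'y': 29, 'z': 19, 'total': 78}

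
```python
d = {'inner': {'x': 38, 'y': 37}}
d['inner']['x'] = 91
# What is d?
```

After line 1: d = {'inner': {'x': 38, 'y': 37}}
After line 2 (inner x overwritten): d = {'inner': {'x': 91, 'y': 37}}

{'inner': {'x': 91, 'y': 37}}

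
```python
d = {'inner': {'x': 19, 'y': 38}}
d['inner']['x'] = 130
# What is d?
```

After line 1: d = {'inner': {'x': 19, 'y': 38}}
After line 2 (inner x overwritten): d = {'inner': {'x': 130, 'y': 38}}

{'inner': {'x': 130, 'y': 38}}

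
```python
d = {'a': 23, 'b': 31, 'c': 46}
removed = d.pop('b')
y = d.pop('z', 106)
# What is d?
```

After line 1: d = {'a': 23, 'b': 31, 'c': 46}
After line 2 (pop 'b' returns 31): d = {'a': 23, 'c': 46}, removed = 31
After line 3 (pop 'z' missing, returns default 106): d = {'a': 23, 'c': 46}, y = 106

{'a': 23, 'c': 46}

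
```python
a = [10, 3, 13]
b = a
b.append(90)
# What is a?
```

After line 1: a = [10, 3, 13]
After line 2 (b = a is an alias, same object): a = [10, 3, 13], b = [10, 3, 13]
After line 3 (b.append mutates the shared list): a = [10, 3, 13, 90], b = [10, 3, 13, 90]

[10, 3, 13, 90]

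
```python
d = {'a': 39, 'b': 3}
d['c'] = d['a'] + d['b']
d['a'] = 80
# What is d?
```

After line 1: d = {'a': 39, 'b': 3}
After line 2 (d['c'] = 39 + 3): d = {'a': 39, 'b': 3, 'c': 42}
After line 3: d = {'a': 80, 'b': 3, 'c': 42}

{'a': 80, 'b': 3, 'c': 42}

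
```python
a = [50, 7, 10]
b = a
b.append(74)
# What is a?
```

After line 1: a = [50, 7, 10]
After line 2 (b = a is an alias, same object): a = [50, 7, 10], b = [50, 7, 10]
After line 3 (b.append mutates the shared list): a = [50, 7, 10, 74], b = [50, 7, 10, 74]

[50, 7, 10, 74]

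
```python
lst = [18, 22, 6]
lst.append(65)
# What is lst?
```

[18, 22, 6, 65]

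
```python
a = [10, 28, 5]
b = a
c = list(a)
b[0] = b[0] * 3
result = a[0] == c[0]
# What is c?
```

After line 1: a = [10, 28, 5]
After line 2 (b = a, alias): a = [10, 28, 5], b = [10, 28, 5]
After line 3 (c = list(a) is a copy, new object): c = [10, 28, 5]
After line 4 (b[0] = 10 * 3 = 30; mutates shared a/b): a = b = [30, 28, 5], c = [10, 28, 5]
After line 5 (a[0] = 30, c[0] = 10; result = False)

[10, 28, 5]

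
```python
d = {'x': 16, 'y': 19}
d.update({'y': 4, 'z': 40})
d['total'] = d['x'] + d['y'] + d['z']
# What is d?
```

After line 1: d = {'x': 16, 'y': 19}
After line 2 (y overwritten, z added): d = {'x': 16, 'y': 4, 'z': 40}
After line 3 (total = 16 + 4 + 40 = 60): d = {'x': 16, 'y': 4, 'z': 40, 'total': 60}

{'x': 16, 'y': 4, 'z': 40, 'total': 60}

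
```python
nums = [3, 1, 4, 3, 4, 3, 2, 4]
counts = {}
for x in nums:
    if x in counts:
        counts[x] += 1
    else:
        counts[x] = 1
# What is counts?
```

Initial: counts = {}, nums = [3, 1, 4, 3, 4, 3, 2, 4]
See 3: counts = {3: 1}
See 1: counts = {3: 1, 1: 1}
See 4: counts = {3: 1, 1: 1, 4: 1}
See 3: counts = {3: 2, 1: 1, 4: 1}
See 4: counts = {3: 2, 1: 1, 4: 2}
See 3: counts = {3: 3, 1: 1, 4: 2}
See 2: counts = {3: 3, 1: 1, 4: 2, 2: 1}
See 4: counts = {3: 3, 1: 1, 4: 3, 2: 1}

{3: 3, 1: 1, 4: 3, 2: 1}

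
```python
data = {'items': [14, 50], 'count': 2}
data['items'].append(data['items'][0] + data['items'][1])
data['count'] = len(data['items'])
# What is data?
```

After line 1: data = {'items': [14, 50], 'count': 2}
After line 2 (append 14 + 50 = 64): data = {'items': [14, 50, 64], 'count': 2}
After line 3 (count = len(items) = 3): data = {'items': [14, 50, 64], 'count': 3}

{'items': [14, 50, 64], 'count': 3}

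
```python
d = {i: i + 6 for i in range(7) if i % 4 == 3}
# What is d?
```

{3: 9}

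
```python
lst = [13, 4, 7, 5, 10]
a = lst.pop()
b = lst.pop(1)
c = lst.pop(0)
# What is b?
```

After line 1: lst = [13, 4, 7, 5, 10]
After line 2 (pop() -> a = 10): lst = [13, 4, 7, 5]
After line 3 (pop(1) -> b = 4): lst = [13, 7, 5]
After line 4 (pop(0) -> c = 13): lst = [7, 5]

4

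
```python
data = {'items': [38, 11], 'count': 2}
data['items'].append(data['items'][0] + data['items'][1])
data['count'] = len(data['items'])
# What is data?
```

After line 1: data = {'items': [38, 11], 'count': 2}
After line 2 (append 38 + 11 = 49): data = {'items': [38, 11, 49], 'count': 2}
After line 3 (count = len(items) = 3): data = {'items': [38, 11, 49], 'count': 3}

{'items': [38, 11, 49], 'count': 3}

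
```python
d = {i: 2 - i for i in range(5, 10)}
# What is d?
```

{5: -3, 6: -4, 7: -5, 8: -6, 9: -7}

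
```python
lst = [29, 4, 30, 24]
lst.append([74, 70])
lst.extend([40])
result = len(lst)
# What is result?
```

After line 1: lst = [29, 4, 30, 24]
After line 2 (append adds [74, 70] as single element): lst = [29, 4, 30, 24, [74, 70]]
After line 3 (extend unpacks [40], adds 40): lst = [29, 4, 30, 24, [74, 70], 40]
After line 4: result = len(lst) = 6

6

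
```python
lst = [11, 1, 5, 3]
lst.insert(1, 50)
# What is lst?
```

[11, 50, 1, 5, 3]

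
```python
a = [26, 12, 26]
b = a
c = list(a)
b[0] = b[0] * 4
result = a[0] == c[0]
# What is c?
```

After line 1: a = [26, 12, 26]
After line 2 (b = a, alias): a = [26, 12, 26], b = [26, 12, 26]
After line 3 (c = list(a) is a copy, new object): c = [26, 12, 26]
After line 4 (b[0] = 26 * 4 = 104; mutates shared a/b): a = b = [104, 12, 26], c = [26, 12, 26]
After line 5 (a[0] = 104, c[0] = 26; result = False)

[26, 12, 26]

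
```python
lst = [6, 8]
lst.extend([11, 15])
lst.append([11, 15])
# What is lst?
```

After line 1: lst = [6, 8]
After line 2 (extend unpacks [11, 15]): lst = [6, 8, 11, 15]
After line 3 (append adds [11, 15] as single element): lst = [6, 8, 11, 15, [11, 15]]

[6, 8, 11, 15, [11, 15]]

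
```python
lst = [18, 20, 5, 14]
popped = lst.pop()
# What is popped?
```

14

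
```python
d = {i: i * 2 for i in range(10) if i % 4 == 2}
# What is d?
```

{2: 4, 6: 12}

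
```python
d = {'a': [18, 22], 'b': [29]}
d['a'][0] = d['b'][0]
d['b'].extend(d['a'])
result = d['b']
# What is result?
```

After line 1: d = {'a': [18, 22], 'b': [29]}
After line 2 (a[0] = b[0] = 29): d = {'a': [29, 22], 'b': [29]}
After line 3 (b.extend(a) appends [29, 22]): d = {'a': [29, 22], 'b': [29, 29, 22]}
After line 4: result = d['b'] = [29, 29, 22]

[29, 29, 22]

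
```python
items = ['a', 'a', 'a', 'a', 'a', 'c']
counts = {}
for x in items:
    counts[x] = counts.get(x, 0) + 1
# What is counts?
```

Initial: counts = {}, items = ['a', 'a', 'a', 'a', 'a', 'c']
See 'a': counts = {'a': 1}
See 'a': counts = {'a': 2}
See 'a': counts = {'a': 3}
See 'a': counts = {'a': 4}
See 'a': counts = {'a': 5}
See 'c': counts = {'a': 5, 'c': 1}

{'a': 5, 'c': 1}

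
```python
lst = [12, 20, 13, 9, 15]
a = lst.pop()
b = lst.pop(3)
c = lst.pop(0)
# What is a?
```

After line 1: lst = [12, 20, 13, 9, 15]
After line 2 (pop() -> a = 15): lst = [12, 20, 13, 9]
After line 3 (pop(3) -> b = 9): lst = [12, 20, 13]
After line 4 (pop(0) -> c = 12): lst = [20, 13]

15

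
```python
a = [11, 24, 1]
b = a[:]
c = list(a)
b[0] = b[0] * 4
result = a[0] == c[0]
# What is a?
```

After line 1: a = [11, 24, 1]
After line 2 (b = a[:], copy): a = [11, 24, 1], b = [11, 24, 1]
After line 3 (c = list(a) is a copy, new object): c = [11, 24, 1]
After line 4 (b[0] = 11 * 4 = 44; only b mutates (copy)): a = [11, 24, 1], b = [44, 24, 1], c = [11, 24, 1]
After line 5 (a[0] = 11, c[0] = 11; result = True)

[11, 24, 1]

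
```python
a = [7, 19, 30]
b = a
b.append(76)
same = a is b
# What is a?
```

After line 1: a = [7, 19, 30]
After line 2 (b = a is an alias, same object): a = [7, 19, 30], b = [7, 19, 30]
After line 3 (b.append mutates the shared list): a = [7, 19, 30, 76], b = [7, 19, 30, 76]
After line 4 (same = a is b; same object -> True): same = True

[7, 19, 30, 76]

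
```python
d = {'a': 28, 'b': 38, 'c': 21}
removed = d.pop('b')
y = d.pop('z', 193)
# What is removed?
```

After line 1: d = {'a': 28, 'b': 38, 'c': 21}
After line 2 (pop 'b' returns 38): d = {'a': 28, 'c': 21}, removed = 38
After line 3 (pop 'z' missing, returns default 193): d = {'a': 28, 'c': 21}, y = 193

38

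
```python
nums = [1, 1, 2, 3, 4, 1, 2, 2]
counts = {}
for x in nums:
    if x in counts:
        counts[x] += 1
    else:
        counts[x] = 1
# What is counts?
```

Initial: counts = {}, nums = [1, 1, 2, 3, 4, 1, 2, 2]
See 1: counts = {1: 1}
See 1: counts = {1: 2}
See 2: counts = {1: 2, 2: 1}
See 3: counts = {1: 2, 2: 1, 3: 1}
See 4: counts = {1: 2, 2: 1, 3: 1, 4: 1}
See 1: counts = {1: 3, 2: 1, 3: 1, 4: 1}
See 2: counts = {1: 3, 2: 2, 3: 1, 4: 1}
See 2: counts = {1: 3, 2: 3, 3: 1, 4: 1}

{1: 3, 2: 3, 3: 1, 4: 1}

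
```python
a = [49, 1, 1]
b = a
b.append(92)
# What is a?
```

After line 1: a = [49, 1, 1]
After line 2 (b = a is an alias, same object): a = [49, 1, 1], b = [49, 1, 1]
After line 3 (b.append mutates the shared list): a = [49, 1, 1, 92], b = [49, 1, 1, 92]

[49, 1, 1, 92]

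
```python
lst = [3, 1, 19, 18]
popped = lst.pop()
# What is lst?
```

[3, 1, 19]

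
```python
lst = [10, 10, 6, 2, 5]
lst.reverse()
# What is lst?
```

[5, 2, 6, 10, 10]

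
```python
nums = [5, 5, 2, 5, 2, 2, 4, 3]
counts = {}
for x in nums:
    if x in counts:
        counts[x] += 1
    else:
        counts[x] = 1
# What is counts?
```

Initial: counts = {}, nums = [5, 5, 2, 5, 2, 2, 4, 3]
See 5: counts = {5: 1}
See 5: counts = {5: 2}
See 2: counts = {5: 2, 2: 1}
See 5: counts = {5: 3, 2: 1}
See 2: counts = {5: 3, 2: 2}
See 2: counts = {5: 3, 2: 3}
See 4: counts = {5: 3, 2: 3, 4: 1}
See 3: counts = {5: 3, 2: 3, 4: 1, 3: 1}

{5: 3, 2: 3, 4: 1, 3: 1}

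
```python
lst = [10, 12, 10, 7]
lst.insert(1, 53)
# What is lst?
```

[10, 53, 12, 10, 7]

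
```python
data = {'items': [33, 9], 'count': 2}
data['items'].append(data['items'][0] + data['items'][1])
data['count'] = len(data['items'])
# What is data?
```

After line 1: data = {'items': [33, 9], 'count': 2}
After line 2 (append 33 + 9 = 42): data = {'items': [33, 9, 42], 'count': 2}
After line 3 (count = len(items) = 3): data = {'items': [33, 9, 42], 'count': 3}

{'items': [33, 9, 42], 'count': 3}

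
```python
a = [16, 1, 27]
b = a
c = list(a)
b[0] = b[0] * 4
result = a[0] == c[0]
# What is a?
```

After line 1: a = [16, 1, 27]
After line 2 (b = a, alias): a = [16, 1, 27], b = [16, 1, 27]
After line 3 (c = list(a) is a copy, new object): c = [16, 1, 27]
After line 4 (b[0] = 16 * 4 = 64; mutates shared a/b): a = b = [64, 1, 27], c = [16, 1, 27]
After line 5 (a[0] = 64, c[0] = 16; result = False)

[64, 1, 27]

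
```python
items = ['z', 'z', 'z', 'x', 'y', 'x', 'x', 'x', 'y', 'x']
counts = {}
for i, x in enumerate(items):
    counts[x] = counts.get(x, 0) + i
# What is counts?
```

Initial: counts = {}, items = ['z', 'z', 'z', 'x', 'y', 'x', 'x', 'x', 'y', 'x']
i=0, x='z': counts = {'z': 0}
i=1, x='z': counts = {'z': 1}
i=2, x='z': counts = {'z': 3}
i=3, x='x': counts = {'z': 3, 'x': 3}
i=4, x='y': counts = {'z': 3, 'x': 3, 'y': 4}
i=5, x='x': counts = {'z': 3, 'x': 8, 'y': 4}
i=6, x='x': counts = {'z': 3, 'x': 14, 'y': 4}
i=7, x='x': counts = {'z': 3, 'x': 21, 'y': 4}
i=8, x='y': counts = {'z': 3, 'x': 21, 'y': 12}
i=9, x='x': counts = {'z': 3, 'x': 30, 'y': 12}

{'z': 3, 'x': 30, 'y': 12}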